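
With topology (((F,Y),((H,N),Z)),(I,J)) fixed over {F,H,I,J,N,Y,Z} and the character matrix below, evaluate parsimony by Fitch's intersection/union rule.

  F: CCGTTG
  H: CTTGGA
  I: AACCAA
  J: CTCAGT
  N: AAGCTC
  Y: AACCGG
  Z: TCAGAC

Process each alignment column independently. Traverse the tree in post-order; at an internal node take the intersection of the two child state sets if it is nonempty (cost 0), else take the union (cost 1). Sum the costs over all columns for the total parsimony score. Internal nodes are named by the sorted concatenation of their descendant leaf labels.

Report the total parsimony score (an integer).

[col 0] FY: children F:{C}, Y:{A} ∪→ {A,C}; cost 1
[col 0] HN: children H:{C}, N:{A} ∪→ {A,C}; cost 1
[col 0] HNZ: children HN:{A,C}, Z:{T} ∪→ {A,C,T}; cost 1
[col 0] FHNYZ: children FY:{A,C}, HNZ:{A,C,T} ∩→ {A,C}; cost 0
[col 0] IJ: children I:{A}, J:{C} ∪→ {A,C}; cost 1
[col 0] FHIJNYZ: children FHNYZ:{A,C}, IJ:{A,C} ∩→ {A,C}; cost 0
[col 1] FY: children F:{C}, Y:{A} ∪→ {A,C}; cost 1
[col 1] HN: children H:{T}, N:{A} ∪→ {A,T}; cost 1
[col 1] HNZ: children HN:{A,T}, Z:{C} ∪→ {A,C,T}; cost 1
[col 1] FHNYZ: children FY:{A,C}, HNZ:{A,C,T} ∩→ {A,C}; cost 0
[col 1] IJ: children I:{A}, J:{T} ∪→ {A,T}; cost 1
[col 1] FHIJNYZ: children FHNYZ:{A,C}, IJ:{A,T} ∩→ {A}; cost 0
[col 2] FY: children F:{G}, Y:{C} ∪→ {C,G}; cost 1
[col 2] HN: children H:{T}, N:{G} ∪→ {G,T}; cost 1
[col 2] HNZ: children HN:{G,T}, Z:{A} ∪→ {A,G,T}; cost 1
[col 2] FHNYZ: children FY:{C,G}, HNZ:{A,G,T} ∩→ {G}; cost 0
[col 2] IJ: children I:{C}, J:{C} ∩→ {C}; cost 0
[col 2] FHIJNYZ: children FHNYZ:{G}, IJ:{C} ∪→ {C,G}; cost 1
[col 3] FY: children F:{T}, Y:{C} ∪→ {C,T}; cost 1
[col 3] HN: children H:{G}, N:{C} ∪→ {C,G}; cost 1
[col 3] HNZ: children HN:{C,G}, Z:{G} ∩→ {G}; cost 0
[col 3] FHNYZ: children FY:{C,T}, HNZ:{G} ∪→ {C,G,T}; cost 1
[col 3] IJ: children I:{C}, J:{A} ∪→ {A,C}; cost 1
[col 3] FHIJNYZ: children FHNYZ:{C,G,T}, IJ:{A,C} ∩→ {C}; cost 0
[col 4] FY: children F:{T}, Y:{G} ∪→ {G,T}; cost 1
[col 4] HN: children H:{G}, N:{T} ∪→ {G,T}; cost 1
[col 4] HNZ: children HN:{G,T}, Z:{A} ∪→ {A,G,T}; cost 1
[col 4] FHNYZ: children FY:{G,T}, HNZ:{A,G,T} ∩→ {G,T}; cost 0
[col 4] IJ: children I:{A}, J:{G} ∪→ {A,G}; cost 1
[col 4] FHIJNYZ: children FHNYZ:{G,T}, IJ:{A,G} ∩→ {G}; cost 0
[col 5] FY: children F:{G}, Y:{G} ∩→ {G}; cost 0
[col 5] HN: children H:{A}, N:{C} ∪→ {A,C}; cost 1
[col 5] HNZ: children HN:{A,C}, Z:{C} ∩→ {C}; cost 0
[col 5] FHNYZ: children FY:{G}, HNZ:{C} ∪→ {C,G}; cost 1
[col 5] IJ: children I:{A}, J:{T} ∪→ {A,T}; cost 1
[col 5] FHIJNYZ: children FHNYZ:{C,G}, IJ:{A,T} ∪→ {A,C,G,T}; cost 1
per-site changes: [4, 4, 4, 4, 4, 4]; total = 24

24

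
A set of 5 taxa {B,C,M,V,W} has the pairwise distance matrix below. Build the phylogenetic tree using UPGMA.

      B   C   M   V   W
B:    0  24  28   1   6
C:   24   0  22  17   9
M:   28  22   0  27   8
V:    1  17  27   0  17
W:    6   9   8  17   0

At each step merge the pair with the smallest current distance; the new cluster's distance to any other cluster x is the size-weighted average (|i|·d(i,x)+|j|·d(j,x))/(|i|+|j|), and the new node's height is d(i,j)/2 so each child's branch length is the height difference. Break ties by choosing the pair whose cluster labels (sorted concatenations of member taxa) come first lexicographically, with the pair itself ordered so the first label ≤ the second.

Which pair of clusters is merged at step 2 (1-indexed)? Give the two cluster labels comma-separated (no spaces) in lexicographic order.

M,W

iteration 1: select B,V (d=1); attach at lengths (1/2, 1/2); label the merged cluster BV
  updated: d(BV,C)=41/2, d(BV,M)=55/2, d(BV,W)=23/2
iteration 2: select M,W (d=8); attach at lengths (4, 4); label the merged cluster MW
  updated: d(BV,MW)=39/2, d(C,MW)=31/2
iteration 3: select C,MW (d=31/2); attach at lengths (31/4, 15/4); label the merged cluster CMW
  updated: d(BV,CMW)=119/6
iteration 4: select BV,CMW (d=119/6); attach at lengths (113/12, 13/6); label the merged cluster BCMVW
final tree: ((B:1/2,V:1/2):113/12,(C:31/4,(M:4,W:4):15/4):13/6)
total length: 385/12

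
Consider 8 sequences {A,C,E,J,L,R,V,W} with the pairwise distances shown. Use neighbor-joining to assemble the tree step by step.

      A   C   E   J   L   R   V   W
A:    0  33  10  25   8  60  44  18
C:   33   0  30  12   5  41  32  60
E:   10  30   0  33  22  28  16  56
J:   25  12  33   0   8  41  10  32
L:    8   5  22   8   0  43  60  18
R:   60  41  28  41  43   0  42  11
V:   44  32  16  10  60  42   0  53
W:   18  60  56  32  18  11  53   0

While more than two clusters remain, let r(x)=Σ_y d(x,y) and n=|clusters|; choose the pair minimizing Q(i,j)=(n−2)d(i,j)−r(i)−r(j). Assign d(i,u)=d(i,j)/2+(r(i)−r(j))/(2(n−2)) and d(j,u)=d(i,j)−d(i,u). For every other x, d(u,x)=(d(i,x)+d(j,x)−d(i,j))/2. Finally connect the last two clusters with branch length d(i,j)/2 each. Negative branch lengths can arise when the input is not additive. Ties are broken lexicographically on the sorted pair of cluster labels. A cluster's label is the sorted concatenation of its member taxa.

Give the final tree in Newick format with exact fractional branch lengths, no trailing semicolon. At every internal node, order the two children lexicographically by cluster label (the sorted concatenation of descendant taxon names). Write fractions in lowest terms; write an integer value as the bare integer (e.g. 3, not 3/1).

((((A:21/4,E:19/4):7,(C:61/8,L:-21/8):35/4):2,(J:-7/2,V:27/2):81/8):171/16,(R:7,W:4):171/16)

1. join R+W (d=11, Q=-448) ⇒ RW; edges |R|=7, |W|=4
  updated: d(A,RW)=67/2, d(C,RW)=45, d(E,RW)=73/2, d(J,RW)=31, d(L,RW)=25, d(RW,V)=42
2. join J+V (d=10, Q=-273) ⇒ JV; edges |J|=-7/2, |V|=27/2
  updated: d(A,JV)=59/2, d(C,JV)=17, d(E,JV)=39/2, d(JV,L)=29, d(JV,RW)=63/2
3. join C+L (d=5, Q=-199) ⇒ CL; edges |C|=61/8, |L|=-21/8
  updated: d(A,CL)=18, d(CL,E)=47/2, d(CL,JV)=41/2, d(CL,RW)=65/2
4. join A+E (d=10, Q=-301/2) ⇒ AE; edges |A|=21/4, |E|=19/4
  updated: d(AE,CL)=63/4, d(AE,JV)=39/2, d(AE,RW)=30
5. join AE+CL (d=63/4, Q=-205/2) ⇒ ACEL; edges |AE|=7, |CL|=35/4
  updated: d(ACEL,JV)=97/8, d(ACEL,RW)=187/8
6. join ACEL+JV (d=97/8, Q=-67) ⇒ ACEJLV; edges |ACEL|=2, |JV|=81/8
  updated: d(ACEJLV,RW)=171/8
7. join ACEJLV+RW (d=171/8) ⇒ ACEJLRVW; edges |ACEJLV|=171/16, |RW|=171/16
final tree: ((((A:21/4,E:19/4):7,(C:61/8,L:-21/8):35/4):2,(J:-7/2,V:27/2):81/8):171/16,(R:7,W:4):171/16)
total length: 341/4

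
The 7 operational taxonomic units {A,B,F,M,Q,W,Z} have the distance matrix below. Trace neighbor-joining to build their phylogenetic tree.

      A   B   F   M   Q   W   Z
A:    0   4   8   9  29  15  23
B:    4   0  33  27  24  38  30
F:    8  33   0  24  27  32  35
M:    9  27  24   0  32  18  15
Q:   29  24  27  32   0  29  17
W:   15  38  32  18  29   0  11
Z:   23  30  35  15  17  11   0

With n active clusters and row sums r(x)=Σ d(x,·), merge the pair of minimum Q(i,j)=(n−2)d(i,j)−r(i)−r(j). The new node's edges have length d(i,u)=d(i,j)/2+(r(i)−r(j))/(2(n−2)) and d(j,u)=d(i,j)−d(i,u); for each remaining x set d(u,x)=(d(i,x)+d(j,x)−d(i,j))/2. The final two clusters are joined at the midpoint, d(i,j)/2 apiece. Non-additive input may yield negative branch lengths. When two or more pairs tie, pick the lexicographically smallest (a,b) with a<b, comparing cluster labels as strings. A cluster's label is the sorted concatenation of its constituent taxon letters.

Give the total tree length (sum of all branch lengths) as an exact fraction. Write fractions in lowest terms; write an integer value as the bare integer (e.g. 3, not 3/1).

527/8

step 1: merge (A,B) at d=4, Q=-224; branch lengths A→-24/5, B→44/5; new cluster AB
  updated: d(AB,F)=37/2, d(AB,M)=16, d(AB,Q)=49/2, d(AB,W)=49/2, d(AB,Z)=49/2
step 2: merge (W,Z) at d=11, Q=-173; branch lengths W→7, Z→4; new cluster WZ
  updated: d(AB,WZ)=19, d(F,WZ)=28, d(M,WZ)=11, d(Q,WZ)=35/2
step 3: merge (M,WZ) at d=11, Q=-251/2; branch lengths M→27/4, WZ→17/4; new cluster MWZ
  updated: d(AB,MWZ)=12, d(F,MWZ)=41/2, d(MWZ,Q)=77/4
step 4: merge (AB,F) at d=37/2, Q=-84; branch lengths AB→13/2, F→12; new cluster ABF
  updated: d(ABF,MWZ)=7, d(ABF,Q)=33/2
step 5: merge (ABF,MWZ) at d=7, Q=-171/4; branch lengths ABF→17/8, MWZ→39/8; new cluster ABFMWZ
  updated: d(ABFMWZ,Q)=115/8
step 6: merge (ABFMWZ,Q) at d=115/8; branch lengths ABFMWZ→115/16, Q→115/16; new cluster ABFMQWZ
final tree: ((((A:-24/5,B:44/5):13/2,F:12):17/8,(M:27/4,(W:7,Z:4):17/4):39/8):115/16,Q:115/16)
total length: 527/8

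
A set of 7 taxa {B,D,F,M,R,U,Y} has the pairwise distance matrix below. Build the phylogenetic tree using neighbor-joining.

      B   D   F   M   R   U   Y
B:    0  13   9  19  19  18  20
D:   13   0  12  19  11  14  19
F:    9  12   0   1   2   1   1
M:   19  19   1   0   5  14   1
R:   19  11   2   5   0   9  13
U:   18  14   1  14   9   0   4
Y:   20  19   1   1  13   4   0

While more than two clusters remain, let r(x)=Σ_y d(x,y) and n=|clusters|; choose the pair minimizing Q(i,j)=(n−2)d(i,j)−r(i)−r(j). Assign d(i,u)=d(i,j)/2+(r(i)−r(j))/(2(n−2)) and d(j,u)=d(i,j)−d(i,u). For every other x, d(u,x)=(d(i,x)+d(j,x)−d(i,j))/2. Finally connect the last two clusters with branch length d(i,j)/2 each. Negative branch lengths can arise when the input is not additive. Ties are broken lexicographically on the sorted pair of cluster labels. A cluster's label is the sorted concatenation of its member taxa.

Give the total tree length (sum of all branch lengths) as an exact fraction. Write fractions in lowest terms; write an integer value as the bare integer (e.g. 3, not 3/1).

923/32

1. join B+D (d=13, Q=-121) ⇒ BD; edges |B|=15/2, |D|=11/2
  updated: d(BD,F)=4, d(BD,M)=25/2, d(BD,R)=17/2, d(BD,U)=19/2, d(BD,Y)=13
2. join M+Y (d=1, Q=-123/2) ⇒ MY; edges |M|=11/16, |Y|=5/16
  updated: d(BD,MY)=49/4, d(F,MY)=1/2, d(MY,R)=17/2, d(MY,U)=17/2
3. join BD+R (d=17/2, Q=-147/4) ⇒ BDR; edges |BD|=127/24, |R|=77/24
  updated: d(BDR,F)=-5/4, d(BDR,MY)=49/8, d(BDR,U)=5
4. join BDR+U (d=5, Q=-115/8) ⇒ BDRU; edges |BDR|=43/32, |U|=117/32
  updated: d(BDRU,F)=-21/8, d(BDRU,MY)=77/16
5. join BDRU+F (d=-21/8, Q=-43/16) ⇒ BDFRU; edges |BDRU|=27/32, |F|=-111/32
  updated: d(BDFRU,MY)=127/32
6. join BDFRU+MY (d=127/32) ⇒ BDFMRUY; edges |BDFRU|=127/64, |MY|=127/64
final tree: (((((B:15/2,D:11/2):127/24,R:77/24):43/32,U:117/32):27/32,F:-111/32):127/64,(M:11/16,Y:5/16):127/64)
total length: 923/32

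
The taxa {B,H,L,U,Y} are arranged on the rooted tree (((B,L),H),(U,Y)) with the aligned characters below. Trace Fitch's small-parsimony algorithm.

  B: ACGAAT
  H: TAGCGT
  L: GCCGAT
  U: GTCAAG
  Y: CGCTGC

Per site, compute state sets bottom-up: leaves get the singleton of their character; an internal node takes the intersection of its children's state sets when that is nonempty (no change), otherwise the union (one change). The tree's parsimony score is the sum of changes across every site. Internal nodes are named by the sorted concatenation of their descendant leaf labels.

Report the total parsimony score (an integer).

15

BL@0: {A} ∪ {G} = {A,G} (union, +1)
BHL@0: {A,G} ∪ {T} = {A,G,T} (union, +1)
UY@0: {G} ∪ {C} = {C,G} (union, +1)
BHLUY@0: {A,G,T} ∩ {C,G} = {G} (intersection, +0)
BL@1: {C} ∩ {C} = {C} (intersection, +0)
BHL@1: {C} ∪ {A} = {A,C} (union, +1)
UY@1: {T} ∪ {G} = {G,T} (union, +1)
BHLUY@1: {A,C} ∪ {G,T} = {A,C,G,T} (union, +1)
BL@2: {G} ∪ {C} = {C,G} (union, +1)
BHL@2: {C,G} ∩ {G} = {G} (intersection, +0)
UY@2: {C} ∩ {C} = {C} (intersection, +0)
BHLUY@2: {G} ∪ {C} = {C,G} (union, +1)
BL@3: {A} ∪ {G} = {A,G} (union, +1)
BHL@3: {A,G} ∪ {C} = {A,C,G} (union, +1)
UY@3: {A} ∪ {T} = {A,T} (union, +1)
BHLUY@3: {A,C,G} ∩ {A,T} = {A} (intersection, +0)
BL@4: {A} ∩ {A} = {A} (intersection, +0)
BHL@4: {A} ∪ {G} = {A,G} (union, +1)
UY@4: {A} ∪ {G} = {A,G} (union, +1)
BHLUY@4: {A,G} ∩ {A,G} = {A,G} (intersection, +0)
BL@5: {T} ∩ {T} = {T} (intersection, +0)
BHL@5: {T} ∩ {T} = {T} (intersection, +0)
UY@5: {G} ∪ {C} = {C,G} (union, +1)
BHLUY@5: {T} ∪ {C,G} = {C,G,T} (union, +1)
per-site changes: [3, 3, 2, 3, 2, 2]; total = 15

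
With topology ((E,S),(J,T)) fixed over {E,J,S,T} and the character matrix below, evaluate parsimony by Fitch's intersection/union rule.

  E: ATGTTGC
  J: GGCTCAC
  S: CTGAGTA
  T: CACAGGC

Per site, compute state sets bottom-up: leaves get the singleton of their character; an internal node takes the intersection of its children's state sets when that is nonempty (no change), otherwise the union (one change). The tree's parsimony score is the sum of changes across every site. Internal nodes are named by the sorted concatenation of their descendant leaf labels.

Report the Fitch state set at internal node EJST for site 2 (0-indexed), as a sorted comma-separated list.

C,G

ES@0: {A} ∪ {C} = {A,C} (union, +1)
JT@0: {G} ∪ {C} = {C,G} (union, +1)
EJST@0: {A,C} ∩ {C,G} = {C} (intersection, +0)
ES@1: {T} ∩ {T} = {T} (intersection, +0)
JT@1: {G} ∪ {A} = {A,G} (union, +1)
EJST@1: {T} ∪ {A,G} = {A,G,T} (union, +1)
ES@2: {G} ∩ {G} = {G} (intersection, +0)
JT@2: {C} ∩ {C} = {C} (intersection, +0)
EJST@2: {G} ∪ {C} = {C,G} (union, +1)
ES@3: {T} ∪ {A} = {A,T} (union, +1)
JT@3: {T} ∪ {A} = {A,T} (union, +1)
EJST@3: {A,T} ∩ {A,T} = {A,T} (intersection, +0)
ES@4: {T} ∪ {G} = {G,T} (union, +1)
JT@4: {C} ∪ {G} = {C,G} (union, +1)
EJST@4: {G,T} ∩ {C,G} = {G} (intersection, +0)
ES@5: {G} ∪ {T} = {G,T} (union, +1)
JT@5: {A} ∪ {G} = {A,G} (union, +1)
EJST@5: {G,T} ∩ {A,G} = {G} (intersection, +0)
ES@6: {C} ∪ {A} = {A,C} (union, +1)
JT@6: {C} ∩ {C} = {C} (intersection, +0)
EJST@6: {A,C} ∩ {C} = {C} (intersection, +0)
per-site changes: [2, 2, 1, 2, 2, 2, 1]; total = 12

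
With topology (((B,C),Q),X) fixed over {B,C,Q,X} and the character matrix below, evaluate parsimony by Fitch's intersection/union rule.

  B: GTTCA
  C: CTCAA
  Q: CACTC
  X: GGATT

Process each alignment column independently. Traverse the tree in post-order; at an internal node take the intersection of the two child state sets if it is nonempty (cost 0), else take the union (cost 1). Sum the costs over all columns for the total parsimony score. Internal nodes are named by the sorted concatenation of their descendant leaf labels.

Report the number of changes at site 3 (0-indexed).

BC@0: {G} ∪ {C} = {C,G} (union, +1)
BCQ@0: {C,G} ∩ {C} = {C} (intersection, +0)
BCQX@0: {C} ∪ {G} = {C,G} (union, +1)
BC@1: {T} ∩ {T} = {T} (intersection, +0)
BCQ@1: {T} ∪ {A} = {A,T} (union, +1)
BCQX@1: {A,T} ∪ {G} = {A,G,T} (union, +1)
BC@2: {T} ∪ {C} = {C,T} (union, +1)
BCQ@2: {C,T} ∩ {C} = {C} (intersection, +0)
BCQX@2: {C} ∪ {A} = {A,C} (union, +1)
BC@3: {C} ∪ {A} = {A,C} (union, +1)
BCQ@3: {A,C} ∪ {T} = {A,C,T} (union, +1)
BCQX@3: {A,C,T} ∩ {T} = {T} (intersection, +0)
BC@4: {A} ∩ {A} = {A} (intersection, +0)
BCQ@4: {A} ∪ {C} = {A,C} (union, +1)
BCQX@4: {A,C} ∪ {T} = {A,C,T} (union, +1)
per-site changes: [2, 2, 2, 2, 2]; total = 10

2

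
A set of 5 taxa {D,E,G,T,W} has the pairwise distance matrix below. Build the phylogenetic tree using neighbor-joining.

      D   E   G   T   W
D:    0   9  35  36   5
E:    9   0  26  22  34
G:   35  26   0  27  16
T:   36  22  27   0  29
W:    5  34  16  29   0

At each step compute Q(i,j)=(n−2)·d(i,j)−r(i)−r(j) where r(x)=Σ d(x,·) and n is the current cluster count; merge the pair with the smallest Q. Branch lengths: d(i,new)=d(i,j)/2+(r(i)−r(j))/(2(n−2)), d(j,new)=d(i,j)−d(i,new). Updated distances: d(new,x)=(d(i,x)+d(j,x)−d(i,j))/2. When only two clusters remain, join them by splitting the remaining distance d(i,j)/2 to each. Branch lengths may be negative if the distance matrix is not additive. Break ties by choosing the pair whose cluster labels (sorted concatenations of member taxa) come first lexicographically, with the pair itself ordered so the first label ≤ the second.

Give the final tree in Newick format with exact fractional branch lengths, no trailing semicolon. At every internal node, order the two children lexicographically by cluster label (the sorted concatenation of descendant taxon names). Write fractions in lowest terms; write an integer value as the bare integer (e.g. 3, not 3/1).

((((D:8/3,W:7/3):21/2,G:25/2):3,E:8):7,T:7)

step 1: merge (D,W) at d=5, Q=-154; branch lengths D→8/3, W→7/3; new cluster DW
  updated: d(DW,E)=19, d(DW,G)=23, d(DW,T)=30
step 2: merge (DW,G) at d=23, Q=-102; branch lengths DW→21/2, G→25/2; new cluster DGW
  updated: d(DGW,E)=11, d(DGW,T)=17
step 3: merge (DGW,E) at d=11, Q=-50; branch lengths DGW→3, E→8; new cluster DEGW
  updated: d(DEGW,T)=14
step 4: merge (DEGW,T) at d=14; branch lengths DEGW→7, T→7; new cluster DEGTW
final tree: ((((D:8/3,W:7/3):21/2,G:25/2):3,E:8):7,T:7)
total length: 53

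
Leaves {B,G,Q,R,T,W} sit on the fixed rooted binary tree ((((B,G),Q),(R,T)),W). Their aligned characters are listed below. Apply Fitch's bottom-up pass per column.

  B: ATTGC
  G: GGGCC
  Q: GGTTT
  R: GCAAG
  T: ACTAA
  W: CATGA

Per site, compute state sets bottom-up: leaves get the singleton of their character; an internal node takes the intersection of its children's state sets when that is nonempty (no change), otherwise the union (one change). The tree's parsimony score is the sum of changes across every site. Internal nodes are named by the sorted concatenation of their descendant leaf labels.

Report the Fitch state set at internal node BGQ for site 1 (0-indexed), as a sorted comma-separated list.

G

[col 0] BG: children B:{A}, G:{G} ∪→ {A,G}; cost 1
[col 0] BGQ: children BG:{A,G}, Q:{G} ∩→ {G}; cost 0
[col 0] RT: children R:{G}, T:{A} ∪→ {A,G}; cost 1
[col 0] BGQRT: children BGQ:{G}, RT:{A,G} ∩→ {G}; cost 0
[col 0] BGQRTW: children BGQRT:{G}, W:{C} ∪→ {C,G}; cost 1
[col 1] BG: children B:{T}, G:{G} ∪→ {G,T}; cost 1
[col 1] BGQ: children BG:{G,T}, Q:{G} ∩→ {G}; cost 0
[col 1] RT: children R:{C}, T:{C} ∩→ {C}; cost 0
[col 1] BGQRT: children BGQ:{G}, RT:{C} ∪→ {C,G}; cost 1
[col 1] BGQRTW: children BGQRT:{C,G}, W:{A} ∪→ {A,C,G}; cost 1
[col 2] BG: children B:{T}, G:{G} ∪→ {G,T}; cost 1
[col 2] BGQ: children BG:{G,T}, Q:{T} ∩→ {T}; cost 0
[col 2] RT: children R:{A}, T:{T} ∪→ {A,T}; cost 1
[col 2] BGQRT: children BGQ:{T}, RT:{A,T} ∩→ {T}; cost 0
[col 2] BGQRTW: children BGQRT:{T}, W:{T} ∩→ {T}; cost 0
[col 3] BG: children B:{G}, G:{C} ∪→ {C,G}; cost 1
[col 3] BGQ: children BG:{C,G}, Q:{T} ∪→ {C,G,T}; cost 1
[col 3] RT: children R:{A}, T:{A} ∩→ {A}; cost 0
[col 3] BGQRT: children BGQ:{C,G,T}, RT:{A} ∪→ {A,C,G,T}; cost 1
[col 3] BGQRTW: children BGQRT:{A,C,G,T}, W:{G} ∩→ {G}; cost 0
[col 4] BG: children B:{C}, G:{C} ∩→ {C}; cost 0
[col 4] BGQ: children BG:{C}, Q:{T} ∪→ {C,T}; cost 1
[col 4] RT: children R:{G}, T:{A} ∪→ {A,G}; cost 1
[col 4] BGQRT: children BGQ:{C,T}, RT:{A,G} ∪→ {A,C,G,T}; cost 1
[col 4] BGQRTW: children BGQRT:{A,C,G,T}, W:{A} ∩→ {A}; cost 0
per-site changes: [3, 3, 2, 3, 3]; total = 14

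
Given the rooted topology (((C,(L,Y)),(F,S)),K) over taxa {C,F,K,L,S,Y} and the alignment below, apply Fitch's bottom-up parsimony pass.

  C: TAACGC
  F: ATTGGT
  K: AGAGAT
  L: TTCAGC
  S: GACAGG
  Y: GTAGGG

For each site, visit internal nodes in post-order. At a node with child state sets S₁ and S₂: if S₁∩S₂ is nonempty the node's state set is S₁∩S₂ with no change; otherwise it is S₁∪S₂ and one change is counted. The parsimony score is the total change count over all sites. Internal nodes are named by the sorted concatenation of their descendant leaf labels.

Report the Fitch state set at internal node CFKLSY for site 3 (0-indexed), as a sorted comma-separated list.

G

[col 0] LY: children L:{T}, Y:{G} ∪→ {G,T}; cost 1
[col 0] CLY: children C:{T}, LY:{G,T} ∩→ {T}; cost 0
[col 0] FS: children F:{A}, S:{G} ∪→ {A,G}; cost 1
[col 0] CFLSY: children CLY:{T}, FS:{A,G} ∪→ {A,G,T}; cost 1
[col 0] CFKLSY: children CFLSY:{A,G,T}, K:{A} ∩→ {A}; cost 0
[col 1] LY: children L:{T}, Y:{T} ∩→ {T}; cost 0
[col 1] CLY: children C:{A}, LY:{T} ∪→ {A,T}; cost 1
[col 1] FS: children F:{T}, S:{A} ∪→ {A,T}; cost 1
[col 1] CFLSY: children CLY:{A,T}, FS:{A,T} ∩→ {A,T}; cost 0
[col 1] CFKLSY: children CFLSY:{A,T}, K:{G} ∪→ {A,G,T}; cost 1
[col 2] LY: children L:{C}, Y:{A} ∪→ {A,C}; cost 1
[col 2] CLY: children C:{A}, LY:{A,C} ∩→ {A}; cost 0
[col 2] FS: children F:{T}, S:{C} ∪→ {C,T}; cost 1
[col 2] CFLSY: children CLY:{A}, FS:{C,T} ∪→ {A,C,T}; cost 1
[col 2] CFKLSY: children CFLSY:{A,C,T}, K:{A} ∩→ {A}; cost 0
[col 3] LY: children L:{A}, Y:{G} ∪→ {A,G}; cost 1
[col 3] CLY: children C:{C}, LY:{A,G} ∪→ {A,C,G}; cost 1
[col 3] FS: children F:{G}, S:{A} ∪→ {A,G}; cost 1
[col 3] CFLSY: children CLY:{A,C,G}, FS:{A,G} ∩→ {A,G}; cost 0
[col 3] CFKLSY: children CFLSY:{A,G}, K:{G} ∩→ {G}; cost 0
[col 4] LY: children L:{G}, Y:{G} ∩→ {G}; cost 0
[col 4] CLY: children C:{G}, LY:{G} ∩→ {G}; cost 0
[col 4] FS: children F:{G}, S:{G} ∩→ {G}; cost 0
[col 4] CFLSY: children CLY:{G}, FS:{G} ∩→ {G}; cost 0
[col 4] CFKLSY: children CFLSY:{G}, K:{A} ∪→ {A,G}; cost 1
[col 5] LY: children L:{C}, Y:{G} ∪→ {C,G}; cost 1
[col 5] CLY: children C:{C}, LY:{C,G} ∩→ {C}; cost 0
[col 5] FS: children F:{T}, S:{G} ∪→ {G,T}; cost 1
[col 5] CFLSY: children CLY:{C}, FS:{G,T} ∪→ {C,G,T}; cost 1
[col 5] CFKLSY: children CFLSY:{C,G,T}, K:{T} ∩→ {T}; cost 0
per-site changes: [3, 3, 3, 3, 1, 3]; total = 16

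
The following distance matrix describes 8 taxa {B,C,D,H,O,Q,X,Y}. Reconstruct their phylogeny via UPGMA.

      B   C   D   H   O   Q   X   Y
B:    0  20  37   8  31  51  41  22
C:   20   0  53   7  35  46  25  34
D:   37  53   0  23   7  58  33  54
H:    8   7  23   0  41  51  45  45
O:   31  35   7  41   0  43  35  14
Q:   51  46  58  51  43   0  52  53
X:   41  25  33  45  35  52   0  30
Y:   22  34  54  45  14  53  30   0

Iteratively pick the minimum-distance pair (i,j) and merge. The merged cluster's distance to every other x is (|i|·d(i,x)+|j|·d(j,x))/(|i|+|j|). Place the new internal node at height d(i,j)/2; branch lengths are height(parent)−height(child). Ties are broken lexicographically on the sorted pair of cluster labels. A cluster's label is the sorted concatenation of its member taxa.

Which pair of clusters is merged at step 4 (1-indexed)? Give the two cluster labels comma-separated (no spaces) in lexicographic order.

1. join C+H (d=7) ⇒ CH; edges |C|=7/2, |H|=7/2
  updated: d(B,CH)=14, d(CH,D)=38, d(CH,O)=38, d(CH,Q)=97/2, d(CH,X)=35, d(CH,Y)=79/2
2. join D+O (d=7) ⇒ DO; edges |D|=7/2, |O|=7/2
  updated: d(B,DO)=34, d(CH,DO)=38, d(DO,Q)=101/2, d(DO,X)=34, d(DO,Y)=34
3. join B+CH (d=14) ⇒ BCH; edges |B|=7, |CH|=7/2
  updated: d(BCH,DO)=110/3, d(BCH,Q)=148/3, d(BCH,X)=37, d(BCH,Y)=101/3
4. join X+Y (d=30) ⇒ XY; edges |X|=15, |Y|=15
  updated: d(BCH,XY)=106/3, d(DO,XY)=34, d(Q,XY)=105/2
5. join DO+XY (d=34) ⇒ DOXY; edges |DO|=27/2, |XY|=2
  updated: d(BCH,DOXY)=36, d(DOXY,Q)=103/2
6. join BCH+DOXY (d=36) ⇒ BCDHOXY; edges |BCH|=11, |DOXY|=1
  updated: d(BCDHOXY,Q)=354/7
7. join BCDHOXY+Q (d=354/7) ⇒ BCDHOQXY; edges |BCDHOXY|=51/7, |Q|=177/7
final tree: (((B:7,(C:7/2,H:7/2):7/2):11,((D:7/2,O:7/2):27/2,(X:15,Y:15):2):1):51/7,Q:177/7)
total length: 802/7

X,Y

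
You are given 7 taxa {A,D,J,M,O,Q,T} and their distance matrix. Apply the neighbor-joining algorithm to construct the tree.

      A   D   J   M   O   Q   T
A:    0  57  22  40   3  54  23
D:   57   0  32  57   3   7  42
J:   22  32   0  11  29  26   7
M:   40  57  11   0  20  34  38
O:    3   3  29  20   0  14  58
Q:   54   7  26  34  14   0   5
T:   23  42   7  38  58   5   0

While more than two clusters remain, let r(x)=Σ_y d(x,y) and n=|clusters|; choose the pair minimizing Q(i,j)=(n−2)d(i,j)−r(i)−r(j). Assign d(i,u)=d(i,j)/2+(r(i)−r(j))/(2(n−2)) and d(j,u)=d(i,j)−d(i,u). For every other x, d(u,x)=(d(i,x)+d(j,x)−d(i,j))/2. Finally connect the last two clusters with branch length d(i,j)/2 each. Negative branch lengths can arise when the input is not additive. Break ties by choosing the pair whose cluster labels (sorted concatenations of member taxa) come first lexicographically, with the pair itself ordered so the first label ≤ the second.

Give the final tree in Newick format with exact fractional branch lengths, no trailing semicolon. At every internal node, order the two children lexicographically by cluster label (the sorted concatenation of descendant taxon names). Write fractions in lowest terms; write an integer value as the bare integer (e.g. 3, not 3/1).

1. join A+O (d=3, Q=-311) ⇒ AO; edges |A|=87/10, |O|=-57/10
  updated: d(AO,D)=57/2, d(AO,J)=24, d(AO,M)=57/2, d(AO,Q)=65/2, d(AO,T)=39
2. join D+Q (d=7, Q=-243) ⇒ DQ; edges |D|=45/4, |Q|=-17/4
  updated: d(AO,DQ)=27, d(DQ,J)=51/2, d(DQ,M)=42, d(DQ,T)=20
3. join DQ+T (d=20, Q=-317/2) ⇒ DQT; edges |DQ|=47/4, |T|=33/4
  updated: d(AO,DQT)=23, d(DQT,J)=25/4, d(DQT,M)=30
4. join AO+DQT (d=23, Q=-355/4) ⇒ ADOQT; edges |AO|=249/16, |DQT|=119/16
  updated: d(ADOQT,J)=29/8, d(ADOQT,M)=71/4
5. join ADOQT+J (d=29/8, Q=-259/8) ⇒ ADJOQT; edges |ADOQT|=83/16, |J|=-25/16
  updated: d(ADJOQT,M)=201/16
6. join ADJOQT+M (d=201/16) ⇒ ADJMOQT; edges |ADJOQT|=201/32, |M|=201/32
final tree: ((((A:87/10,O:-57/10):249/16,((D:45/4,Q:-17/4):47/4,T:33/4):119/16):83/16,J:-25/16):201/32,M:201/32)
total length: 1107/16

((((A:87/10,O:-57/10):249/16,((D:45/4,Q:-17/4):47/4,T:33/4):119/16):83/16,J:-25/16):201/32,M:201/32)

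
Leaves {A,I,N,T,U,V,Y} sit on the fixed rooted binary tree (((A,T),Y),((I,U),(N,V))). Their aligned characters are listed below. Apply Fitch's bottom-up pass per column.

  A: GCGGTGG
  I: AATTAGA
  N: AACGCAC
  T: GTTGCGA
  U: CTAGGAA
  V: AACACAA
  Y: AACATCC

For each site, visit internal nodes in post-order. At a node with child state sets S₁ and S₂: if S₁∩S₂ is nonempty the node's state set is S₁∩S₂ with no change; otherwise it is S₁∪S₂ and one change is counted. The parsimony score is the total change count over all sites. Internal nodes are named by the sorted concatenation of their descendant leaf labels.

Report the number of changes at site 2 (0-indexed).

4

[col 0] AT: children A:{G}, T:{G} ∩→ {G}; cost 0
[col 0] ATY: children AT:{G}, Y:{A} ∪→ {A,G}; cost 1
[col 0] IU: children I:{A}, U:{C} ∪→ {A,C}; cost 1
[col 0] NV: children N:{A}, V:{A} ∩→ {A}; cost 0
[col 0] INUV: children IU:{A,C}, NV:{A} ∩→ {A}; cost 0
[col 0] AINTUVY: children ATY:{A,G}, INUV:{A} ∩→ {A}; cost 0
[col 1] AT: children A:{C}, T:{T} ∪→ {C,T}; cost 1
[col 1] ATY: children AT:{C,T}, Y:{A} ∪→ {A,C,T}; cost 1
[col 1] IU: children I:{A}, U:{T} ∪→ {A,T}; cost 1
[col 1] NV: children N:{A}, V:{A} ∩→ {A}; cost 0
[col 1] INUV: children IU:{A,T}, NV:{A} ∩→ {A}; cost 0
[col 1] AINTUVY: children ATY:{A,C,T}, INUV:{A} ∩→ {A}; cost 0
[col 2] AT: children A:{G}, T:{T} ∪→ {G,T}; cost 1
[col 2] ATY: children AT:{G,T}, Y:{C} ∪→ {C,G,T}; cost 1
[col 2] IU: children I:{T}, U:{A} ∪→ {A,T}; cost 1
[col 2] NV: children N:{C}, V:{C} ∩→ {C}; cost 0
[col 2] INUV: children IU:{A,T}, NV:{C} ∪→ {A,C,T}; cost 1
[col 2] AINTUVY: children ATY:{C,G,T}, INUV:{A,C,T} ∩→ {C,T}; cost 0
[col 3] AT: children A:{G}, T:{G} ∩→ {G}; cost 0
[col 3] ATY: children AT:{G}, Y:{A} ∪→ {A,G}; cost 1
[col 3] IU: children I:{T}, U:{G} ∪→ {G,T}; cost 1
[col 3] NV: children N:{G}, V:{A} ∪→ {A,G}; cost 1
[col 3] INUV: children IU:{G,T}, NV:{A,G} ∩→ {G}; cost 0
[col 3] AINTUVY: children ATY:{A,G}, INUV:{G} ∩→ {G}; cost 0
[col 4] AT: children A:{T}, T:{C} ∪→ {C,T}; cost 1
[col 4] ATY: children AT:{C,T}, Y:{T} ∩→ {T}; cost 0
[col 4] IU: children I:{A}, U:{G} ∪→ {A,G}; cost 1
[col 4] NV: children N:{C}, V:{C} ∩→ {C}; cost 0
[col 4] INUV: children IU:{A,G}, NV:{C} ∪→ {A,C,G}; cost 1
[col 4] AINTUVY: children ATY:{T}, INUV:{A,C,G} ∪→ {A,C,G,T}; cost 1
[col 5] AT: children A:{G}, T:{G} ∩→ {G}; cost 0
[col 5] ATY: children AT:{G}, Y:{C} ∪→ {C,G}; cost 1
[col 5] IU: children I:{G}, U:{A} ∪→ {A,G}; cost 1
[col 5] NV: children N:{A}, V:{A} ∩→ {A}; cost 0
[col 5] INUV: children IU:{A,G}, NV:{A} ∩→ {A}; cost 0
[col 5] AINTUVY: children ATY:{C,G}, INUV:{A} ∪→ {A,C,G}; cost 1
[col 6] AT: children A:{G}, T:{A} ∪→ {A,G}; cost 1
[col 6] ATY: children AT:{A,G}, Y:{C} ∪→ {A,C,G}; cost 1
[col 6] IU: children I:{A}, U:{A} ∩→ {A}; cost 0
[col 6] NV: children N:{C}, V:{A} ∪→ {A,C}; cost 1
[col 6] INUV: children IU:{A}, NV:{A,C} ∩→ {A}; cost 0
[col 6] AINTUVY: children ATY:{A,C,G}, INUV:{A} ∩→ {A}; cost 0
per-site changes: [2, 3, 4, 3, 4, 3, 3]; total = 22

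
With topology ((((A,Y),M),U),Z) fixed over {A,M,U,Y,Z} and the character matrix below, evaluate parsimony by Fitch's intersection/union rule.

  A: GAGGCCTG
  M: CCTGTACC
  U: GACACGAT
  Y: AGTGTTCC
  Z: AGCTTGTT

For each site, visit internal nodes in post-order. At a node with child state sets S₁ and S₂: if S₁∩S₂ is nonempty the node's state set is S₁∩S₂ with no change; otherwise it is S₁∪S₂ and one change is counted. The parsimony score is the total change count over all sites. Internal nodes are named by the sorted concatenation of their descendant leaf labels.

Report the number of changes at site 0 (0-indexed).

3

site 0, node AY: A={G} ∪ Y={A} → {A,G} (+1)
site 0, node AMY: AY={A,G} ∪ M={C} → {A,C,G} (+1)
site 0, node AMUY: AMY={A,C,G} ∩ U={G} → {G} (+0)
site 0, node AMUYZ: AMUY={G} ∪ Z={A} → {A,G} (+1)
site 1, node AY: A={A} ∪ Y={G} → {A,G} (+1)
site 1, node AMY: AY={A,G} ∪ M={C} → {A,C,G} (+1)
site 1, node AMUY: AMY={A,C,G} ∩ U={A} → {A} (+0)
site 1, node AMUYZ: AMUY={A} ∪ Z={G} → {A,G} (+1)
site 2, node AY: A={G} ∪ Y={T} → {G,T} (+1)
site 2, node AMY: AY={G,T} ∩ M={T} → {T} (+0)
site 2, node AMUY: AMY={T} ∪ U={C} → {C,T} (+1)
site 2, node AMUYZ: AMUY={C,T} ∩ Z={C} → {C} (+0)
site 3, node AY: A={G} ∩ Y={G} → {G} (+0)
site 3, node AMY: AY={G} ∩ M={G} → {G} (+0)
site 3, node AMUY: AMY={G} ∪ U={A} → {A,G} (+1)
site 3, node AMUYZ: AMUY={A,G} ∪ Z={T} → {A,G,T} (+1)
site 4, node AY: A={C} ∪ Y={T} → {C,T} (+1)
site 4, node AMY: AY={C,T} ∩ M={T} → {T} (+0)
site 4, node AMUY: AMY={T} ∪ U={C} → {C,T} (+1)
site 4, node AMUYZ: AMUY={C,T} ∩ Z={T} → {T} (+0)
site 5, node AY: A={C} ∪ Y={T} → {C,T} (+1)
site 5, node AMY: AY={C,T} ∪ M={A} → {A,C,T} (+1)
site 5, node AMUY: AMY={A,C,T} ∪ U={G} → {A,C,G,T} (+1)
site 5, node AMUYZ: AMUY={A,C,G,T} ∩ Z={G} → {G} (+0)
site 6, node AY: A={T} ∪ Y={C} → {C,T} (+1)
site 6, node AMY: AY={C,T} ∩ M={C} → {C} (+0)
site 6, node AMUY: AMY={C} ∪ U={A} → {A,C} (+1)
site 6, node AMUYZ: AMUY={A,C} ∪ Z={T} → {A,C,T} (+1)
site 7, node AY: A={G} ∪ Y={C} → {C,G} (+1)
site 7, node AMY: AY={C,G} ∩ M={C} → {C} (+0)
site 7, node AMUY: AMY={C} ∪ U={T} → {C,T} (+1)
site 7, node AMUYZ: AMUY={C,T} ∩ Z={T} → {T} (+0)
per-site changes: [3, 3, 2, 2, 2, 3, 3, 2]; total = 20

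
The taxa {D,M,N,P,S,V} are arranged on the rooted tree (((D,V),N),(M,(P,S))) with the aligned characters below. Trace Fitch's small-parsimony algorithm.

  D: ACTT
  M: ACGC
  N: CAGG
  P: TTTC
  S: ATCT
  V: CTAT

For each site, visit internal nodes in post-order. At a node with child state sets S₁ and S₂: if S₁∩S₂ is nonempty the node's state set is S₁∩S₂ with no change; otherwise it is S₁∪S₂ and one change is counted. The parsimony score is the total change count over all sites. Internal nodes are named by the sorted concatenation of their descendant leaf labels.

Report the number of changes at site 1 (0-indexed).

site 0, node DV: D={A} ∪ V={C} → {A,C} (+1)
site 0, node DNV: DV={A,C} ∩ N={C} → {C} (+0)
site 0, node PS: P={T} ∪ S={A} → {A,T} (+1)
site 0, node MPS: M={A} ∩ PS={A,T} → {A} (+0)
site 0, node DMNPSV: DNV={C} ∪ MPS={A} → {A,C} (+1)
site 1, node DV: D={C} ∪ V={T} → {C,T} (+1)
site 1, node DNV: DV={C,T} ∪ N={A} → {A,C,T} (+1)
site 1, node PS: P={T} ∩ S={T} → {T} (+0)
site 1, node MPS: M={C} ∪ PS={T} → {C,T} (+1)
site 1, node DMNPSV: DNV={A,C,T} ∩ MPS={C,T} → {C,T} (+0)
site 2, node DV: D={T} ∪ V={A} → {A,T} (+1)
site 2, node DNV: DV={A,T} ∪ N={G} → {A,G,T} (+1)
site 2, node PS: P={T} ∪ S={C} → {C,T} (+1)
site 2, node MPS: M={G} ∪ PS={C,T} → {C,G,T} (+1)
site 2, node DMNPSV: DNV={A,G,T} ∩ MPS={C,G,T} → {G,T} (+0)
site 3, node DV: D={T} ∩ V={T} → {T} (+0)
site 3, node DNV: DV={T} ∪ N={G} → {G,T} (+1)
site 3, node PS: P={C} ∪ S={T} → {C,T} (+1)
site 3, node MPS: M={C} ∩ PS={C,T} → {C} (+0)
site 3, node DMNPSV: DNV={G,T} ∪ MPS={C} → {C,G,T} (+1)
per-site changes: [3, 3, 4, 3]; total = 13

3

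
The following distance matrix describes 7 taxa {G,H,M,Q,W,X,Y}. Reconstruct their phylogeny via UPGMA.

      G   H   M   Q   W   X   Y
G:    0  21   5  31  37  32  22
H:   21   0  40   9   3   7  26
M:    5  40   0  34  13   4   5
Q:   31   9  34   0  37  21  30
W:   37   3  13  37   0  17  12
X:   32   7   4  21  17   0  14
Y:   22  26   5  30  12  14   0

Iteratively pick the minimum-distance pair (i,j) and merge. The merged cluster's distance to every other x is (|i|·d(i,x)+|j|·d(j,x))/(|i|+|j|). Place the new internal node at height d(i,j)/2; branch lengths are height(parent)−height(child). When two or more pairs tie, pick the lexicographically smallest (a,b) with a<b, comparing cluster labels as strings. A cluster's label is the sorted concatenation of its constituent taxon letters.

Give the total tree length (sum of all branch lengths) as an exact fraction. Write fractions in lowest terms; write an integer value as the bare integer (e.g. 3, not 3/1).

848/15

1. join H+W (d=3) ⇒ HW; edges |H|=3/2, |W|=3/2
  updated: d(G,HW)=29, d(HW,M)=53/2, d(HW,Q)=23, d(HW,X)=12, d(HW,Y)=19
2. join M+X (d=4) ⇒ MX; edges |M|=2, |X|=2
  updated: d(G,MX)=37/2, d(HW,MX)=77/4, d(MX,Q)=55/2, d(MX,Y)=19/2
3. join MX+Y (d=19/2) ⇒ MXY; edges |MX|=11/4, |Y|=19/4
  updated: d(G,MXY)=59/3, d(HW,MXY)=115/6, d(MXY,Q)=85/3
4. join HW+MXY (d=115/6) ⇒ HMWXY; edges |HW|=97/12, |MXY|=29/6
  updated: d(G,HMWXY)=117/5, d(HMWXY,Q)=131/5
5. join G+HMWXY (d=117/5) ⇒ GHMWXY; edges |G|=117/10, |HMWXY|=127/60
  updated: d(GHMWXY,Q)=27
6. join GHMWXY+Q (d=27) ⇒ GHMQWXY; edges |GHMWXY|=9/5, |Q|=27/2
final tree: ((G:117/10,((H:3/2,W:3/2):97/12,((M:2,X:2):11/4,Y:19/4):29/6):127/60):9/5,Q:27/2)
total length: 848/15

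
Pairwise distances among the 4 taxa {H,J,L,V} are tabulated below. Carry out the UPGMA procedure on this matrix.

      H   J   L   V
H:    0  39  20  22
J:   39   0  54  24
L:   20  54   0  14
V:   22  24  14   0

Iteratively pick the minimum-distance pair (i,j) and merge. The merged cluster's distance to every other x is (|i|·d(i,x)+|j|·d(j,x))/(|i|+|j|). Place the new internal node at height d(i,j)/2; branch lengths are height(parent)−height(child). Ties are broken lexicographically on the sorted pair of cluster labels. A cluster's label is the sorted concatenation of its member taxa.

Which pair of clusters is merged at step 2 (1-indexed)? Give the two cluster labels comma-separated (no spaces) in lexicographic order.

1. join L+V (d=14) ⇒ LV; edges |L|=7, |V|=7
  updated: d(H,LV)=21, d(J,LV)=39
2. join H+LV (d=21) ⇒ HLV; edges |H|=21/2, |LV|=7/2
  updated: d(HLV,J)=39
3. join HLV+J (d=39) ⇒ HJLV; edges |HLV|=9, |J|=39/2
final tree: ((H:21/2,(L:7,V:7):7/2):9,J:39/2)
total length: 113/2

H,LV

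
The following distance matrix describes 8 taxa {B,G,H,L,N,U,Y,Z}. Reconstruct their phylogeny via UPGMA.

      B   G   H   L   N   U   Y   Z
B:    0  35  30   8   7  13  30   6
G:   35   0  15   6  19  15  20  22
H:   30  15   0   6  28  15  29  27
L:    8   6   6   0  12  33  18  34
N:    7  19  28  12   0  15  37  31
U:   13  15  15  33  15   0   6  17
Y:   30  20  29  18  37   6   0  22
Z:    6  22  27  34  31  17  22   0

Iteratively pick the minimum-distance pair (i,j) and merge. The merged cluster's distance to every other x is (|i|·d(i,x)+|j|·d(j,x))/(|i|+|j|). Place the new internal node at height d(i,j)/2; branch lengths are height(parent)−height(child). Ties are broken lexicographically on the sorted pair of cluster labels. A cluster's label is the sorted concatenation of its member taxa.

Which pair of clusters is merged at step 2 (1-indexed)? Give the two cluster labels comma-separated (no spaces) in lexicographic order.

G,L

1. join B+Z (d=6) ⇒ BZ; edges |B|=3, |Z|=3
  updated: d(BZ,G)=57/2, d(BZ,H)=57/2, d(BZ,L)=21, d(BZ,N)=19, d(BZ,U)=15, d(BZ,Y)=26
2. join G+L (d=6) ⇒ GL; edges |G|=3, |L|=3
  updated: d(BZ,GL)=99/4, d(GL,H)=21/2, d(GL,N)=31/2, d(GL,U)=24, d(GL,Y)=19
3. join U+Y (d=6) ⇒ UY; edges |U|=3, |Y|=3
  updated: d(BZ,UY)=41/2, d(GL,UY)=43/2, d(H,UY)=22, d(N,UY)=26
4. join GL+H (d=21/2) ⇒ GHL; edges |GL|=9/4, |H|=21/4
  updated: d(BZ,GHL)=26, d(GHL,N)=59/3, d(GHL,UY)=65/3
5. join BZ+N (d=19) ⇒ BNZ; edges |BZ|=13/2, |N|=19/2
  updated: d(BNZ,GHL)=215/9, d(BNZ,UY)=67/3
6. join GHL+UY (d=65/3) ⇒ GHLUY; edges |GHL|=67/12, |UY|=47/6
  updated: d(BNZ,GHLUY)=349/15
7. join BNZ+GHLUY (d=349/15) ⇒ BGHLNUYZ; edges |BNZ|=32/15, |GHLUY|=4/5
final tree: (((B:3,Z:3):13/2,N:19/2):32/15,(((G:3,L:3):9/4,H:21/4):67/12,(U:3,Y:3):47/6):4/5)
total length: 1157/20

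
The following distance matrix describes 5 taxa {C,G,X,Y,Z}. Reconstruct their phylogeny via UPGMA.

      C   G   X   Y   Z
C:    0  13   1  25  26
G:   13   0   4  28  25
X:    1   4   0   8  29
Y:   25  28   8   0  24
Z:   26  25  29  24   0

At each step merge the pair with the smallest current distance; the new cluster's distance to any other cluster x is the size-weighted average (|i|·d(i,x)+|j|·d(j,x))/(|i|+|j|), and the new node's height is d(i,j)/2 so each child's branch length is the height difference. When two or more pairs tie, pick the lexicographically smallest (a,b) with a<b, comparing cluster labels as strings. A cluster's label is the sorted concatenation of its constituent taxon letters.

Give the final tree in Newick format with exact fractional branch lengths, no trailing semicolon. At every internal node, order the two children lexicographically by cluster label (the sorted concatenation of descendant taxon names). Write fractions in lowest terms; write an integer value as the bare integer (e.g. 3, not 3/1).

1. join C+X (d=1) ⇒ CX; edges |C|=1/2, |X|=1/2
  updated: d(CX,G)=17/2, d(CX,Y)=33/2, d(CX,Z)=55/2
2. join CX+G (d=17/2) ⇒ CGX; edges |CX|=15/4, |G|=17/4
  updated: d(CGX,Y)=61/3, d(CGX,Z)=80/3
3. join CGX+Y (d=61/3) ⇒ CGXY; edges |CGX|=71/12, |Y|=61/6
  updated: d(CGXY,Z)=26
4. join CGXY+Z (d=26) ⇒ CGXYZ; edges |CGXY|=17/6, |Z|=13
final tree: ((((C:1/2,X:1/2):15/4,G:17/4):71/12,Y:61/6):17/6,Z:13)
total length: 491/12

((((C:1/2,X:1/2):15/4,G:17/4):71/12,Y:61/6):17/6,Z:13)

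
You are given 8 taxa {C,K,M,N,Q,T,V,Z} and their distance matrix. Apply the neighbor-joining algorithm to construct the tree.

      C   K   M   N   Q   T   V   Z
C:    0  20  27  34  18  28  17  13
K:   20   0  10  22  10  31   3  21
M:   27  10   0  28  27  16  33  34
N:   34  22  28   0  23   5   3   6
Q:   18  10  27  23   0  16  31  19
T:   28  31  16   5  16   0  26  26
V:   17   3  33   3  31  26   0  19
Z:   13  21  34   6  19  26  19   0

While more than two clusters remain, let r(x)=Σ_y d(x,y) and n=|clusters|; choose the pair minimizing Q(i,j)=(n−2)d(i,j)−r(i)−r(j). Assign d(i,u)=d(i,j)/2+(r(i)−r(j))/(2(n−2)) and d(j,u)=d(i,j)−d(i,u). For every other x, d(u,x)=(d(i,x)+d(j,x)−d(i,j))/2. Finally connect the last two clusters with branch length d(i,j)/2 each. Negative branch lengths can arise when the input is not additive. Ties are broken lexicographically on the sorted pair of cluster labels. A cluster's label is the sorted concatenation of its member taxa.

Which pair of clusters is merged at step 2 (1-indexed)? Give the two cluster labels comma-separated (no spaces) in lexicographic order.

K,M

iteration 1: select N,T (d=5, Q=-239); attach at lengths (1/4, 19/4); label the merged cluster NT
  updated: d(C,NT)=57/2, d(K,NT)=24, d(M,NT)=39/2, d(NT,Q)=17, d(NT,V)=12, d(NT,Z)=27/2
iteration 2: select K,M (d=10, Q=-377/2); attach at lengths (-5/4, 45/4); label the merged cluster KM
  updated: d(C,KM)=37/2, d(KM,NT)=67/4, d(KM,Q)=27/2, d(KM,V)=13, d(KM,Z)=45/2
iteration 3: select NT,V (d=12, Q=-527/4); attach at lengths (175/32, 209/32); label the merged cluster NTV
  updated: d(C,NTV)=67/4, d(KM,NTV)=71/8, d(NTV,Q)=18, d(NTV,Z)=41/4
iteration 4: select C,Z (d=13, Q=-92); attach at lengths (27/4, 25/4); label the merged cluster CZ
  updated: d(CZ,KM)=14, d(CZ,NTV)=7, d(CZ,Q)=12
iteration 5: select CZ,NTV (d=7, Q=-423/8); attach at lengths (105/32, 119/32); label the merged cluster CNTVZ
  updated: d(CNTVZ,KM)=127/16, d(CNTVZ,Q)=23/2
iteration 6: select CNTVZ,KM (d=127/16, Q=-527/16); attach at lengths (95/32, 159/32); label the merged cluster CKMNTVZ
  updated: d(CKMNTVZ,Q)=273/32
iteration 7: select CKMNTVZ,Q (d=273/32); attach at lengths (273/64, 273/64); label the merged cluster CKMNQTVZ
final tree: ((((C:27/4,Z:25/4):105/32,((N:1/4,T:19/4):175/32,V:209/32):119/32):95/32,(K:-5/4,M:45/4):159/32):273/64,Q:273/64)
total length: 2031/32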